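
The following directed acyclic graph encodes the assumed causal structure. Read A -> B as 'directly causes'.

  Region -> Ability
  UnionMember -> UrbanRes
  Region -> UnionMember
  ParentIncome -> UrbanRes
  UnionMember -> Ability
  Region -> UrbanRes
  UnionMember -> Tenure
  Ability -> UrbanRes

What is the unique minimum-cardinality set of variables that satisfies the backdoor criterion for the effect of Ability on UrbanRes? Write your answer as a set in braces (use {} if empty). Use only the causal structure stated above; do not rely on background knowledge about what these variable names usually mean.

{Region, UnionMember}

Variables eligible for adjustment (non-descendants of Ability, excluding Ability and UrbanRes): {ParentIncome, Region, Tenure, UnionMember}.
Backdoor paths from Ability to UrbanRes:
  P1: Ability <- Region -> UnionMember -> UrbanRes
  P2: Ability <- Region -> UrbanRes
  P3: Ability <- UnionMember <- Region -> UrbanRes
  P4: Ability <- UnionMember -> UrbanRes
The empty set is not sufficient: P1 (Ability <- Region -> UnionMember -> UrbanRes) has no collider blocking it and no conditioned non-collider, so it is open.
Try {Region, UnionMember}:
  P1: blocked at fork node Region ∈ conditioning set.
  P2: blocked at fork node Region ∈ conditioning set.
  P3: blocked at chain node UnionMember ∈ conditioning set.
  P4: blocked at fork node UnionMember ∈ conditioning set.
{Region, UnionMember} contains no descendant of Ability and blocks every backdoor path.
Every element of {Region, UnionMember} is needed (dropping Region leaves P2 open; dropping UnionMember leaves P4 open), so no proper subset is valid.
Among all size-2 subsets of the eligible variables, only {Region, UnionMember} blocks every backdoor path, so it is the unique smallest valid adjustment set.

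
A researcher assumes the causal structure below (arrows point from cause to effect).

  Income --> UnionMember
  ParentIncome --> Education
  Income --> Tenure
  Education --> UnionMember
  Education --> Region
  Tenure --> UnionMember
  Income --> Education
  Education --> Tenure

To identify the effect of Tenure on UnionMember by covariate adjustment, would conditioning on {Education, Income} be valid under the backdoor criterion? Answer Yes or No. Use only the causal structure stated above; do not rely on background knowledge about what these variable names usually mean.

Yes

Backdoor paths from Tenure to UnionMember (paths whose first edge points into Tenure):
  P1: Tenure <- Income -> Education -> UnionMember
  P2: Tenure <- Income -> UnionMember
  P3: Tenure <- Education <- Income -> UnionMember
  P4: Tenure <- Education -> UnionMember
Condition 1 (no descendant of Tenure in the set): holds — descendants of Tenure are {UnionMember}; none are in {Education, Income}.
Condition 2 (every backdoor path blocked by {Education, Income}):
  P1: blocked at fork node Income ∈ conditioning set.
  P2: blocked at fork node Income ∈ conditioning set.
  P3: blocked at chain node Education ∈ conditioning set.
  P4: blocked at fork node Education ∈ conditioning set.
{Education, Income} satisfies the backdoor criterion.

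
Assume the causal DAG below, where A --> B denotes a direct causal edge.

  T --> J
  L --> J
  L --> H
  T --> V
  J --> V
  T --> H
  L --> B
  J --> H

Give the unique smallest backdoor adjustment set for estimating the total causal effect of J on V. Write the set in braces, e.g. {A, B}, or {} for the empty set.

Variables eligible for adjustment (non-descendants of J, excluding J and V): {B, L, T}.
Backdoor paths from J to V:
  P1: J <- L -> H <- T -> V
  P2: J <- T -> V
The empty set is not sufficient: P2 (J <- T -> V) has no collider blocking it and no conditioned non-collider, so it is open.
Try {T}:
  P1: blocked at collider H (neither it nor any descendant is in the conditioning set).
  P2: blocked at fork node T ∈ conditioning set.
{T} contains no descendant of J and blocks every backdoor path.
No other singleton works — e.g. {L} leaves P2 open — so {T} is the unique smallest valid adjustment set.

{T}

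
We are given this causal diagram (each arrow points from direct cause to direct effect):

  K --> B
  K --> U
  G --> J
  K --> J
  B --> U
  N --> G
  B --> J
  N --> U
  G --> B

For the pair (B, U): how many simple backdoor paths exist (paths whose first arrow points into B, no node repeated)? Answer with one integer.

4

A backdoor path from B to U is any simple undirected path whose first edge points into B (i.e. leaves B via a parent).
Parents of B: {G, K}.
Enumerating:
  P1: B <- G <- N -> U
  P2: B <- G -> J <- K -> U
  P3: B <- K -> U
  P4: B <- K -> J <- G <- N -> U
That exhausts the simple backdoor paths. Count: 4.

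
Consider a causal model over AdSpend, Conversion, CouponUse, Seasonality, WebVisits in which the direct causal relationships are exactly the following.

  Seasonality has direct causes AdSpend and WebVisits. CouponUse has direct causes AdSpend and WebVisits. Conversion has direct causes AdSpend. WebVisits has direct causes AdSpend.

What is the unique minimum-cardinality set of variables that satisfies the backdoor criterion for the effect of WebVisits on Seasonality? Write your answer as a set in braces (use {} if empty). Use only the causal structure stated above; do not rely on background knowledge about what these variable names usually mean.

{AdSpend}

Variables eligible for adjustment (non-descendants of WebVisits, excluding WebVisits and Seasonality): {AdSpend, Conversion}.
Backdoor paths from WebVisits to Seasonality:
  P1: WebVisits <- AdSpend -> Seasonality
The empty set is not sufficient: P1 (WebVisits <- AdSpend -> Seasonality) has no collider blocking it and no conditioned non-collider, so it is open.
Try {AdSpend}:
  P1: blocked at fork node AdSpend ∈ conditioning set.
{AdSpend} contains no descendant of WebVisits and blocks every backdoor path.
No other singleton works — e.g. {Conversion} leaves P1 open — so {AdSpend} is the unique smallest valid adjustment set.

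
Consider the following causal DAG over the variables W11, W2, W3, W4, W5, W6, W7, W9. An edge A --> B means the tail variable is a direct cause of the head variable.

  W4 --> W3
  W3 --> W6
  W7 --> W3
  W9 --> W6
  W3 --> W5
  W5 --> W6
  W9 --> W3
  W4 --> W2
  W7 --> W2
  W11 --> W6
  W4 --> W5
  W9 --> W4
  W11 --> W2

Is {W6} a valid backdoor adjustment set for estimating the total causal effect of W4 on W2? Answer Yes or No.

No

Backdoor paths from W4 to W2 (paths whose first edge points into W4):
  P1: W4 <- W9 -> W3 <- W7 -> W2
  P2: W4 <- W9 -> W3 -> W5 -> W6 <- W11 -> W2
  P3: W4 <- W9 -> W3 -> W6 <- W11 -> W2
  P4: W4 <- W9 -> W6 <- W11 -> W2
  P5: W4 <- W9 -> W6 <- W3 <- W7 -> W2
  P6: W4 <- W9 -> W6 <- W5 <- W3 <- W7 -> W2
Condition 1 (no descendant of W4 in the set): FAILS — W6 is a descendant of W4.
Condition 2 (every backdoor path blocked by {W6}):
  P1: open — collider(s) W3 are conditioned on (or have a conditioned descendant) and no non-collider on the path is in the set.
  P2: open — collider(s) W6 are conditioned on (or have a conditioned descendant) and no non-collider on the path is in the set.
  P3: open — collider(s) W6 are conditioned on (or have a conditioned descendant) and no non-collider on the path is in the set.
  P4: open — collider(s) W6 are conditioned on (or have a conditioned descendant) and no non-collider on the path is in the set.
  P5: open — collider(s) W6 are conditioned on (or have a conditioned descendant) and no non-collider on the path is in the set.
  P6: open — collider(s) W6 are conditioned on (or have a conditioned descendant) and no non-collider on the path is in the set.
{W6} does not satisfy the backdoor criterion.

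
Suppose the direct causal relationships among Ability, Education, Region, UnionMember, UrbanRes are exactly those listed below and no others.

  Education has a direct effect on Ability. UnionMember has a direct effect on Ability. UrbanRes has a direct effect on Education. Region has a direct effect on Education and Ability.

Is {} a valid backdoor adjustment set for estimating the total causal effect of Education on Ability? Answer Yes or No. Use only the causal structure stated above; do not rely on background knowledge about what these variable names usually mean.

Backdoor paths from Education to Ability (paths whose first edge points into Education):
  P1: Education <- Region -> Ability
Condition 1 (no descendant of Education in the set): holds — descendants of Education are {Ability}; none are in {}.
Condition 2 (every backdoor path blocked by {}):
  P1: open — no interior node is in the conditioning set.
{} does not satisfy the backdoor criterion.

No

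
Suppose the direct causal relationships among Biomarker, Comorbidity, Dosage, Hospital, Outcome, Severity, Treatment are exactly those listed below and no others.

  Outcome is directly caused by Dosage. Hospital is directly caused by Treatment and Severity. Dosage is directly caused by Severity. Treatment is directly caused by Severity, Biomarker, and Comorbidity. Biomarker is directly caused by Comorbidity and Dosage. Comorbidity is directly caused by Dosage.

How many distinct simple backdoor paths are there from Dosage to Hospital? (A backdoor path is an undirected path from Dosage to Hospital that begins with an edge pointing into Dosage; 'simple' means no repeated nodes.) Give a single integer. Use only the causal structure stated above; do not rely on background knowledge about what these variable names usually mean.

2

A backdoor path from Dosage to Hospital is any simple undirected path whose first edge points into Dosage (i.e. leaves Dosage via a parent).
Parents of Dosage: {Severity}.
Enumerating:
  P1: Dosage <- Severity -> Treatment -> Hospital
  P2: Dosage <- Severity -> Hospital
That exhausts the simple backdoor paths. Count: 2.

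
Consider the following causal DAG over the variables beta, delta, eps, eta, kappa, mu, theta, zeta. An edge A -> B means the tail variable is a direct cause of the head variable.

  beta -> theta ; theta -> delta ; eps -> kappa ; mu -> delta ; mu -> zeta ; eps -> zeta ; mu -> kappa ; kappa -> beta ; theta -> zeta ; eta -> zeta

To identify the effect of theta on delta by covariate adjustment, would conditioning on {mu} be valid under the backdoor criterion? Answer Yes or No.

Backdoor paths from theta to delta (paths whose first edge points into theta):
  P1: theta <- beta <- kappa <- mu -> delta
  P2: theta <- beta <- kappa <- eps -> zeta <- mu -> delta
Condition 1 (no descendant of theta in the set): holds — descendants of theta are {delta, zeta}; none are in {mu}.
Condition 2 (every backdoor path blocked by {mu}):
  P1: blocked at fork node mu ∈ conditioning set.
  P2: blocked at collider zeta (neither it nor any descendant is in the conditioning set).
{mu} satisfies the backdoor criterion.

Yes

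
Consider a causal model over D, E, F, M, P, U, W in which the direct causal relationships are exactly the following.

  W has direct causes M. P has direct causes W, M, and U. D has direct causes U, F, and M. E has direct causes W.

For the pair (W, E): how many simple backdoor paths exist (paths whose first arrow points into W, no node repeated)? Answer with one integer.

A backdoor path from W to E is any simple undirected path whose first edge points into W (i.e. leaves W via a parent).
Parents of W: {M}.
No simple path from any parent of W reaches E without revisiting W, so there are no backdoor paths.

0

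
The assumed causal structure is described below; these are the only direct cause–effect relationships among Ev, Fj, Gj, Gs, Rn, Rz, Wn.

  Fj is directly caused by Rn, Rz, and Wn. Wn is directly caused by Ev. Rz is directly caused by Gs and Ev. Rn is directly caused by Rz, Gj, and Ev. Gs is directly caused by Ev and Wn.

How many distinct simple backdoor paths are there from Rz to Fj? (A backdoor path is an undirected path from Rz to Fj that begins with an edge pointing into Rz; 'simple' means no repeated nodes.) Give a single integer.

7

A backdoor path from Rz to Fj is any simple undirected path whose first edge points into Rz (i.e. leaves Rz via a parent).
Parents of Rz: {Ev, Gs}.
Enumerating:
  P1: Rz <- Ev -> Wn -> Fj
  P2: Rz <- Ev -> Gs <- Wn -> Fj
  P3: Rz <- Ev -> Rn -> Fj
  P4: Rz <- Gs <- Ev -> Wn -> Fj
  P5: Rz <- Gs <- Ev -> Rn -> Fj
  P6: Rz <- Gs <- Wn <- Ev -> Rn -> Fj
  P7: Rz <- Gs <- Wn -> Fj
That exhausts the simple backdoor paths. Count: 7.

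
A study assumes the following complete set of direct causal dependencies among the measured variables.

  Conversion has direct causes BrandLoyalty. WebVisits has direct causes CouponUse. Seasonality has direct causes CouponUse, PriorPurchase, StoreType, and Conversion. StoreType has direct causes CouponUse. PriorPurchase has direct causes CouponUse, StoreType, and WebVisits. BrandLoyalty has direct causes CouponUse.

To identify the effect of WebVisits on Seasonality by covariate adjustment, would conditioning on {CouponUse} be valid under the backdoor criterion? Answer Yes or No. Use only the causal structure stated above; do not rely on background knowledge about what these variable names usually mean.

Backdoor paths from WebVisits to Seasonality (paths whose first edge points into WebVisits):
  P1: WebVisits <- CouponUse -> BrandLoyalty -> Conversion -> Seasonality
  P2: WebVisits <- CouponUse -> StoreType -> PriorPurchase -> Seasonality
  P3: WebVisits <- CouponUse -> StoreType -> Seasonality
  P4: WebVisits <- CouponUse -> PriorPurchase <- StoreType -> Seasonality
  P5: WebVisits <- CouponUse -> PriorPurchase -> Seasonality
  P6: WebVisits <- CouponUse -> Seasonality
Condition 1 (no descendant of WebVisits in the set): holds — descendants of WebVisits are {PriorPurchase, Seasonality}; none are in {CouponUse}.
Condition 2 (every backdoor path blocked by {CouponUse}):
  P1: blocked at fork node CouponUse ∈ conditioning set.
  P2: blocked at fork node CouponUse ∈ conditioning set.
  P3: blocked at fork node CouponUse ∈ conditioning set.
  P4: blocked at fork node CouponUse ∈ conditioning set.
  P5: blocked at fork node CouponUse ∈ conditioning set.
  P6: blocked at fork node CouponUse ∈ conditioning set.
{CouponUse} satisfies the backdoor criterion.

Yes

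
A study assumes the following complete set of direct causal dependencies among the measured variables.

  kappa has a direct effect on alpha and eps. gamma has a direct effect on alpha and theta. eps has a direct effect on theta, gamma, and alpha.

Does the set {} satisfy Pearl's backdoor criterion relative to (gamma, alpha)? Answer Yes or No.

Backdoor paths from gamma to alpha (paths whose first edge points into gamma):
  P1: gamma <- eps <- kappa -> alpha
  P2: gamma <- eps -> alpha
Condition 1 (no descendant of gamma in the set): holds — descendants of gamma are {alpha, theta}; none are in {}.
Condition 2 (every backdoor path blocked by {}):
  P1: open — no interior node is in the conditioning set.
  P2: open — no interior node is in the conditioning set.
{} does not satisfy the backdoor criterion.

No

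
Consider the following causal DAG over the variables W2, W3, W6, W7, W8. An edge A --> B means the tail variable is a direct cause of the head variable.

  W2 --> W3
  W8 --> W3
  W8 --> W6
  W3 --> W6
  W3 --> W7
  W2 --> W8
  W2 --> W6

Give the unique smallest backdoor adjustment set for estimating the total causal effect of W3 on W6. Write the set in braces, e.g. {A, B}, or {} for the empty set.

{W2, W8}

Variables eligible for adjustment (non-descendants of W3, excluding W3 and W6): {W2, W8}.
Backdoor paths from W3 to W6:
  P1: W3 <- W2 -> W8 -> W6
  P2: W3 <- W2 -> W6
  P3: W3 <- W8 <- W2 -> W6
  P4: W3 <- W8 -> W6
The empty set is not sufficient: P1 (W3 <- W2 -> W8 -> W6) has no collider blocking it and no conditioned non-collider, so it is open.
Try {W2, W8}:
  P1: blocked at fork node W2 ∈ conditioning set.
  P2: blocked at fork node W2 ∈ conditioning set.
  P3: blocked at chain node W8 ∈ conditioning set.
  P4: blocked at fork node W8 ∈ conditioning set.
{W2, W8} contains no descendant of W3 and blocks every backdoor path.
Every element of {W2, W8} is needed (dropping W2 leaves P2 open; dropping W8 leaves P4 open), so no proper subset is valid.
Among all size-2 subsets of the eligible variables, only {W2, W8} blocks every backdoor path, so it is the unique smallest valid adjustment set.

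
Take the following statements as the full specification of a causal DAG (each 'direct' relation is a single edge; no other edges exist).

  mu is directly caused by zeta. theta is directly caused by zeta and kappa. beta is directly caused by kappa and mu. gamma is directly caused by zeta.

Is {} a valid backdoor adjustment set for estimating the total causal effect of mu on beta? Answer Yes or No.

Yes

Backdoor paths from mu to beta (paths whose first edge points into mu):
  P1: mu <- zeta -> theta <- kappa -> beta
Condition 1 (no descendant of mu in the set): holds — descendants of mu are {beta}; none are in {}.
Condition 2 (every backdoor path blocked by {}):
  P1: blocked at collider theta (neither it nor any descendant is in the conditioning set).
{} satisfies the backdoor criterion.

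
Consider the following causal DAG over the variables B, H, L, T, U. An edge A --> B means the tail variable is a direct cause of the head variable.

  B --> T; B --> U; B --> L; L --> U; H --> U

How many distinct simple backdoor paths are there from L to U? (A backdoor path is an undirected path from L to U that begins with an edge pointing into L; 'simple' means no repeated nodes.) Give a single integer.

1

A backdoor path from L to U is any simple undirected path whose first edge points into L (i.e. leaves L via a parent).
Parents of L: {B}.
Enumerating:
  P1: L <- B -> U
That exhausts the simple backdoor paths. Count: 1.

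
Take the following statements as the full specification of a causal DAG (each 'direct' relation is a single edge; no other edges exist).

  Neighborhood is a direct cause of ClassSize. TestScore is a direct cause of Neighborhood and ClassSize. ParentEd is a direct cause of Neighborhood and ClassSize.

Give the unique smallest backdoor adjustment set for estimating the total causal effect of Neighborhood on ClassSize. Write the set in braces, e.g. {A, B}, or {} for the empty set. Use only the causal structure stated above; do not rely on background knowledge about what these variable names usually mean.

{ParentEd, TestScore}

Variables eligible for adjustment (non-descendants of Neighborhood, excluding Neighborhood and ClassSize): {ParentEd, TestScore}.
Backdoor paths from Neighborhood to ClassSize:
  P1: Neighborhood <- TestScore -> ClassSize
  P2: Neighborhood <- ParentEd -> ClassSize
The empty set is not sufficient: P1 (Neighborhood <- TestScore -> ClassSize) has no collider blocking it and no conditioned non-collider, so it is open.
Try {ParentEd, TestScore}:
  P1: blocked at fork node TestScore ∈ conditioning set.
  P2: blocked at fork node ParentEd ∈ conditioning set.
{ParentEd, TestScore} contains no descendant of Neighborhood and blocks every backdoor path.
Every element of {ParentEd, TestScore} is needed (dropping ParentEd leaves P2 open; dropping TestScore leaves P1 open), so no proper subset is valid.
Among all size-2 subsets of the eligible variables, only {ParentEd, TestScore} blocks every backdoor path, so it is the unique smallest valid adjustment set.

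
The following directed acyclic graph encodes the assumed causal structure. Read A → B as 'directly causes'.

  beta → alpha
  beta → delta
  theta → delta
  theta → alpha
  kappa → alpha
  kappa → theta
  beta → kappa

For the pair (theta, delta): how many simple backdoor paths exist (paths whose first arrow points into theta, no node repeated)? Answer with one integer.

A backdoor path from theta to delta is any simple undirected path whose first edge points into theta (i.e. leaves theta via a parent).
Parents of theta: {kappa}.
Enumerating:
  P1: theta <- kappa <- beta -> delta
  P2: theta <- kappa -> alpha <- beta -> delta
That exhausts the simple backdoor paths. Count: 2.

2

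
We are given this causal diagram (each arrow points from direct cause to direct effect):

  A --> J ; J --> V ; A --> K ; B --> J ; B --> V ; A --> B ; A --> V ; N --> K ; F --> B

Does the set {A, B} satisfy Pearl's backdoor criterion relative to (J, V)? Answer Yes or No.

Yes

Backdoor paths from J to V (paths whose first edge points into J):
  P1: J <- A -> B -> V
  P2: J <- A -> V
  P3: J <- B <- A -> V
  P4: J <- B -> V
Condition 1 (no descendant of J in the set): holds — descendants of J are {V}; none are in {A, B}.
Condition 2 (every backdoor path blocked by {A, B}):
  P1: blocked at fork node A ∈ conditioning set.
  P2: blocked at fork node A ∈ conditioning set.
  P3: blocked at chain node B ∈ conditioning set.
  P4: blocked at fork node B ∈ conditioning set.
{A, B} satisfies the backdoor criterion.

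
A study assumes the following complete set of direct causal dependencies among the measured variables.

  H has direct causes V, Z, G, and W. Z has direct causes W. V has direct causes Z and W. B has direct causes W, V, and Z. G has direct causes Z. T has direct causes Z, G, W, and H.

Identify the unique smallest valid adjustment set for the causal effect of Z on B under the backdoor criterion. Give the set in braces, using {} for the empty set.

{W}

Variables eligible for adjustment (non-descendants of Z, excluding Z and B): {W}.
Backdoor paths from Z to B:
  P1: Z <- W -> V -> B
  P2: Z <- W -> H <- V -> B
  P3: Z <- W -> B
  P4: Z <- W -> T <- G -> H <- V -> B
  P5: Z <- W -> T <- H <- V -> B
The empty set is not sufficient: P1 (Z <- W -> V -> B) has no collider blocking it and no conditioned non-collider, so it is open.
Try {W}:
  P1: blocked at fork node W ∈ conditioning set.
  P2: blocked at fork node W ∈ conditioning set.
  P3: blocked at fork node W ∈ conditioning set.
  P4: blocked at fork node W ∈ conditioning set.
  P5: blocked at fork node W ∈ conditioning set.
{W} contains no descendant of Z and blocks every backdoor path.
{W} is the unique smallest valid adjustment set.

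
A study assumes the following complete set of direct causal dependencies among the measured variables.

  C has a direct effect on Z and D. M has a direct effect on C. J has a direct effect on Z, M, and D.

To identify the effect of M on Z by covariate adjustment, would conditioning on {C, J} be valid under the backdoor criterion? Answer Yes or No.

Backdoor paths from M to Z (paths whose first edge points into M):
  P1: M <- J -> D <- C -> Z
  P2: M <- J -> Z
Condition 1 (no descendant of M in the set): FAILS — C is a descendant of M.
Condition 2 (every backdoor path blocked by {C, J}):
  P1: blocked at fork node J ∈ conditioning set.
  P2: blocked at fork node J ∈ conditioning set.
{C, J} does not satisfy the backdoor criterion.

No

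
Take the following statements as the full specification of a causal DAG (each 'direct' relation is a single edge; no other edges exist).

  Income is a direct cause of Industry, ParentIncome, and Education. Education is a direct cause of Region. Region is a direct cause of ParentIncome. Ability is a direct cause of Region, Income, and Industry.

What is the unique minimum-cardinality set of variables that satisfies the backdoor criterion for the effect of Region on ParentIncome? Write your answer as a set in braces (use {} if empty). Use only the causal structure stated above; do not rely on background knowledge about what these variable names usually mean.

{Income}

Variables eligible for adjustment (non-descendants of Region, excluding Region and ParentIncome): {Ability, Education, Income, Industry}.
Backdoor paths from Region to ParentIncome:
  P1: Region <- Ability -> Income -> ParentIncome
  P2: Region <- Ability -> Industry <- Income -> ParentIncome
  P3: Region <- Education <- Income -> ParentIncome
The empty set is not sufficient: P1 (Region <- Ability -> Income -> ParentIncome) has no collider blocking it and no conditioned non-collider, so it is open.
Try {Income}:
  P1: blocked at chain node Income ∈ conditioning set.
  P2: blocked at collider Industry (neither it nor any descendant is in the conditioning set).
  P3: blocked at fork node Income ∈ conditioning set.
{Income} contains no descendant of Region and blocks every backdoor path.
No other singleton works — e.g. {Ability} leaves P3 open — so {Income} is the unique smallest valid adjustment set.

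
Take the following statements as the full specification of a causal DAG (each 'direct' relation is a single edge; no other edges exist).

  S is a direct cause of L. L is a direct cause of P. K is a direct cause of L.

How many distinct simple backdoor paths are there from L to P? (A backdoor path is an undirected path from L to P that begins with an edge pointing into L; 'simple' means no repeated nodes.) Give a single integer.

A backdoor path from L to P is any simple undirected path whose first edge points into L (i.e. leaves L via a parent).
Parents of L: {K, S}.
No simple path from any parent of L reaches P without revisiting L, so there are no backdoor paths.

0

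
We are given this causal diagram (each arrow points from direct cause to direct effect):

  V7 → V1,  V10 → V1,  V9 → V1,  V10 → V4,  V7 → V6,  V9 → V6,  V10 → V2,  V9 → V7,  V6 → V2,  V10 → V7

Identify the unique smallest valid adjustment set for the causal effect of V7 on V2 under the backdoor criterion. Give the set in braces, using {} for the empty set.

Variables eligible for adjustment (non-descendants of V7, excluding V7 and V2): {V10, V4, V9}.
Backdoor paths from V7 to V2:
  P1: V7 <- V9 -> V6 -> V2
  P2: V7 <- V9 -> V1 <- V10 -> V2
  P3: V7 <- V10 -> V2
  P4: V7 <- V10 -> V1 <- V9 -> V6 -> V2
The empty set is not sufficient: P1 (V7 <- V9 -> V6 -> V2) has no collider blocking it and no conditioned non-collider, so it is open.
Try {V10, V9}:
  P1: blocked at fork node V9 ∈ conditioning set.
  P2: blocked at fork node V9 ∈ conditioning set.
  P3: blocked at fork node V10 ∈ conditioning set.
  P4: blocked at fork node V10 ∈ conditioning set.
{V10, V9} contains no descendant of V7 and blocks every backdoor path.
Every element of {V10, V9} is needed (dropping V10 leaves P3 open; dropping V9 leaves P1 open), so no proper subset is valid.
Among all size-2 subsets of the eligible variables, only {V10, V9} blocks every backdoor path, so it is the unique smallest valid adjustment set.

{V10, V9}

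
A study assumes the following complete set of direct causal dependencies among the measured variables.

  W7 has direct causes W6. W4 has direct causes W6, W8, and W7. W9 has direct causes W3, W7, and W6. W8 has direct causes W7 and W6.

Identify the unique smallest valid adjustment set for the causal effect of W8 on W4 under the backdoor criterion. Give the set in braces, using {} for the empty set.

{W6, W7}

Variables eligible for adjustment (non-descendants of W8, excluding W8 and W4): {W3, W6, W7, W9}.
Backdoor paths from W8 to W4:
  P1: W8 <- W6 -> W7 -> W4
  P2: W8 <- W6 -> W9 <- W7 -> W4
  P3: W8 <- W6 -> W4
  P4: W8 <- W7 <- W6 -> W4
  P5: W8 <- W7 -> W9 <- W6 -> W4
  P6: W8 <- W7 -> W4
The empty set is not sufficient: P1 (W8 <- W6 -> W7 -> W4) has no collider blocking it and no conditioned non-collider, so it is open.
Try {W6, W7}:
  P1: blocked at fork node W6 ∈ conditioning set.
  P2: blocked at fork node W6 ∈ conditioning set.
  P3: blocked at fork node W6 ∈ conditioning set.
  P4: blocked at chain node W7 ∈ conditioning set.
  P5: blocked at fork node W7 ∈ conditioning set.
  P6: blocked at fork node W7 ∈ conditioning set.
{W6, W7} contains no descendant of W8 and blocks every backdoor path.
Every element of {W6, W7} is needed (dropping W6 leaves P3 open; dropping W7 leaves P6 open), so no proper subset is valid.
Among all size-2 subsets of the eligible variables, only {W6, W7} blocks every backdoor path, so it is the unique smallest valid adjustment set.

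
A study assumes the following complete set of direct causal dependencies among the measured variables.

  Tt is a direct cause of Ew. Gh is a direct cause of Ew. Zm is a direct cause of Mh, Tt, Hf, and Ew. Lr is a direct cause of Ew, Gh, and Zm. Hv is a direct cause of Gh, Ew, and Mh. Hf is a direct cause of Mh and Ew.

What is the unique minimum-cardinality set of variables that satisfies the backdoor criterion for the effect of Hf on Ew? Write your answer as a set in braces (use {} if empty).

{Zm}

Variables eligible for adjustment (non-descendants of Hf, excluding Hf and Ew): {Gh, Hv, Lr, Tt, Zm}.
Backdoor paths from Hf to Ew:
  P1: Hf <- Zm <- Lr -> Gh <- Hv -> Ew
  P2: Hf <- Zm <- Lr -> Gh -> Ew
  P3: Hf <- Zm <- Lr -> Ew
  P4: Hf <- Zm -> Tt -> Ew
  P5: Hf <- Zm -> Mh <- Hv -> Gh <- Lr -> Ew
  P6: Hf <- Zm -> Mh <- Hv -> Gh -> Ew
  P7: Hf <- Zm -> Mh <- Hv -> Ew
  P8: Hf <- Zm -> Ew
The empty set is not sufficient: P2 (Hf <- Zm <- Lr -> Gh -> Ew) has no collider blocking it and no conditioned non-collider, so it is open.
Try {Zm}:
  P1: blocked at chain node Zm ∈ conditioning set.
  P2: blocked at chain node Zm ∈ conditioning set.
  P3: blocked at chain node Zm ∈ conditioning set.
  P4: blocked at fork node Zm ∈ conditioning set.
  P5: blocked at fork node Zm ∈ conditioning set.
  P6: blocked at fork node Zm ∈ conditioning set.
  P7: blocked at fork node Zm ∈ conditioning set.
  P8: blocked at fork node Zm ∈ conditioning set.
{Zm} contains no descendant of Hf and blocks every backdoor path.
No other singleton works — e.g. {Hv} leaves P2 open — so {Zm} is the unique smallest valid adjustment set.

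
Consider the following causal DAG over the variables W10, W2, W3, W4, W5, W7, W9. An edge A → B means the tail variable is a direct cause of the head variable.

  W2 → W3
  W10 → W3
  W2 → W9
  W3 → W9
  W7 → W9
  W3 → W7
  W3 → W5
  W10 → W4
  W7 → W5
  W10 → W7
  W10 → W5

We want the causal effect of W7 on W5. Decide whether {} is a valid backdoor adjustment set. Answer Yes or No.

No

Backdoor paths from W7 to W5 (paths whose first edge points into W7):
  P1: W7 <- W10 -> W3 -> W5
  P2: W7 <- W10 -> W5
  P3: W7 <- W3 <- W10 -> W5
  P4: W7 <- W3 -> W5
Condition 1 (no descendant of W7 in the set): holds — descendants of W7 are {W5, W9}; none are in {}.
Condition 2 (every backdoor path blocked by {}):
  P1: open — no interior node is in the conditioning set.
  P2: open — no interior node is in the conditioning set.
  P3: open — no interior node is in the conditioning set.
  P4: open — no interior node is in the conditioning set.
{} does not satisfy the backdoor criterion.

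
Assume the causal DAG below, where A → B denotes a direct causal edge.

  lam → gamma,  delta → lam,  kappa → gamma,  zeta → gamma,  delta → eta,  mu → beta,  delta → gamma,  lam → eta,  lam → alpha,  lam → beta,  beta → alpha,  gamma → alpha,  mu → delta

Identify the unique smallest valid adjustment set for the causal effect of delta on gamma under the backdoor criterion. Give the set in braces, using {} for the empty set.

Variables eligible for adjustment (non-descendants of delta, excluding delta and gamma): {kappa, mu, zeta}.
Backdoor paths from delta to gamma:
  P1: delta <- mu -> beta <- lam -> gamma
  P2: delta <- mu -> beta <- lam -> alpha <- gamma
  P3: delta <- mu -> beta -> alpha <- lam -> gamma
  P4: delta <- mu -> beta -> alpha <- gamma
Each backdoor path contains an unconditioned collider, so every path is already blocked with the empty conditioning set:
  P1: blocked at collider beta (neither it nor any descendant is in the conditioning set).
  P2: blocked at collider beta (neither it nor any descendant is in the conditioning set).
  P3: blocked at collider alpha (neither it nor any descendant is in the conditioning set).
  P4: blocked at collider alpha (neither it nor any descendant is in the conditioning set).
The empty set is therefore the unique smallest valid set.

{}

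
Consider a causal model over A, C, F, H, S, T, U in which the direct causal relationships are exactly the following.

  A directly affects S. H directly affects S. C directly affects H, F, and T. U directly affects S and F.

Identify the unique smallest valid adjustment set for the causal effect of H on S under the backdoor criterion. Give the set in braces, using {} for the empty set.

Variables eligible for adjustment (non-descendants of H, excluding H and S): {A, C, F, T, U}.
Backdoor paths from H to S:
  P1: H <- C -> F <- U -> S
Each backdoor path contains an unconditioned collider, so every path is already blocked with the empty conditioning set:
  P1: blocked at collider F (neither it nor any descendant is in the conditioning set).
The empty set is therefore the unique smallest valid set.

{}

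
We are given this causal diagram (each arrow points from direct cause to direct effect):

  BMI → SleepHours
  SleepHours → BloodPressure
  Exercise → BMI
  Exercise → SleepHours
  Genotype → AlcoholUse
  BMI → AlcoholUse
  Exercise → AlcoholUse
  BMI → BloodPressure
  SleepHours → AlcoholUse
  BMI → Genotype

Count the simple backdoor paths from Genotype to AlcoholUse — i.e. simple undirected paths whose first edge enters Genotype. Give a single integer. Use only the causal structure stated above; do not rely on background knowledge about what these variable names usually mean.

A backdoor path from Genotype to AlcoholUse is any simple undirected path whose first edge points into Genotype (i.e. leaves Genotype via a parent).
Parents of Genotype: {BMI}.
Enumerating:
  P1: Genotype <- BMI <- Exercise -> SleepHours -> AlcoholUse
  P2: Genotype <- BMI <- Exercise -> AlcoholUse
  P3: Genotype <- BMI -> SleepHours <- Exercise -> AlcoholUse
  P4: Genotype <- BMI -> SleepHours -> AlcoholUse
  P5: Genotype <- BMI -> AlcoholUse
  P6: Genotype <- BMI -> BloodPressure <- SleepHours <- Exercise -> AlcoholUse
  P7: Genotype <- BMI -> BloodPressure <- SleepHours -> AlcoholUse
That exhausts the simple backdoor paths. Count: 7.

7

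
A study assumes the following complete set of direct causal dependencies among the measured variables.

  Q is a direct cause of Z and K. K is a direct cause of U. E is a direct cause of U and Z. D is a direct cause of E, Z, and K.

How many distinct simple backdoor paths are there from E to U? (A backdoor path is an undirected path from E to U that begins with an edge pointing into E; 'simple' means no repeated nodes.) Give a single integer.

2

A backdoor path from E to U is any simple undirected path whose first edge points into E (i.e. leaves E via a parent).
Parents of E: {D}.
Enumerating:
  P1: E <- D -> K -> U
  P2: E <- D -> Z <- Q -> K -> U
That exhausts the simple backdoor paths. Count: 2.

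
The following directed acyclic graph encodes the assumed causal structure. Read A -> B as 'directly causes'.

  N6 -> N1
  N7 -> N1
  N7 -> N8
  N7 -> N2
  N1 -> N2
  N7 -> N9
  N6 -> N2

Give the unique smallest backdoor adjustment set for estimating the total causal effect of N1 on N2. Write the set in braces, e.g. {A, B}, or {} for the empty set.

{N6, N7}

Variables eligible for adjustment (non-descendants of N1, excluding N1 and N2): {N6, N7, N8, N9}.
Backdoor paths from N1 to N2:
  P1: N1 <- N7 -> N2
  P2: N1 <- N6 -> N2
The empty set is not sufficient: P1 (N1 <- N7 -> N2) has no collider blocking it and no conditioned non-collider, so it is open.
Try {N6, N7}:
  P1: blocked at fork node N7 ∈ conditioning set.
  P2: blocked at fork node N6 ∈ conditioning set.
{N6, N7} contains no descendant of N1 and blocks every backdoor path.
Every element of {N6, N7} is needed (dropping N6 leaves P2 open; dropping N7 leaves P1 open), so no proper subset is valid.
Among all size-2 subsets of the eligible variables, only {N6, N7} blocks every backdoor path, so it is the unique smallest valid adjustment set.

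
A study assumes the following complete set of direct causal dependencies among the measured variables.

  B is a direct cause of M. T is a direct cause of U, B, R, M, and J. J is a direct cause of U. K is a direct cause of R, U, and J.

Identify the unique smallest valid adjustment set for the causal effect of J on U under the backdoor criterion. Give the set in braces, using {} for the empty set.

{K, T}

Variables eligible for adjustment (non-descendants of J, excluding J and U): {B, K, M, R, T}.
Backdoor paths from J to U:
  P1: J <- T -> R <- K -> U
  P2: J <- T -> U
  P3: J <- K -> R <- T -> U
  P4: J <- K -> U
The empty set is not sufficient: P2 (J <- T -> U) has no collider blocking it and no conditioned non-collider, so it is open.
Try {K, T}:
  P1: blocked at fork node T ∈ conditioning set.
  P2: blocked at fork node T ∈ conditioning set.
  P3: blocked at fork node K ∈ conditioning set.
  P4: blocked at fork node K ∈ conditioning set.
{K, T} contains no descendant of J and blocks every backdoor path.
Every element of {K, T} is needed (dropping K leaves P4 open; dropping T leaves P2 open), so no proper subset is valid.
Among all size-2 subsets of the eligible variables, only {K, T} blocks every backdoor path, so it is the unique smallest valid adjustment set.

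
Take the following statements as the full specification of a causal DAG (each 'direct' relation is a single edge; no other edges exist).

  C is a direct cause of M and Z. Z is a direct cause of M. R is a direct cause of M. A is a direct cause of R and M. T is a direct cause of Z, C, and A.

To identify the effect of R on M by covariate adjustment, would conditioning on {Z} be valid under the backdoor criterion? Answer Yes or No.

No

Backdoor paths from R to M (paths whose first edge points into R):
  P1: R <- A <- T -> C -> Z -> M
  P2: R <- A <- T -> C -> M
  P3: R <- A <- T -> Z <- C -> M
  P4: R <- A <- T -> Z -> M
  P5: R <- A -> M
Condition 1 (no descendant of R in the set): holds — descendants of R are {M}; none are in {Z}.
Condition 2 (every backdoor path blocked by {Z}):
  P1: blocked at chain node Z ∈ conditioning set.
  P2: open — no interior node is in the conditioning set.
  P3: open — collider(s) Z are conditioned on (or have a conditioned descendant) and no non-collider on the path is in the set.
  P4: blocked at chain node Z ∈ conditioning set.
  P5: open — no interior node is in the conditioning set.
{Z} does not satisfy the backdoor criterion.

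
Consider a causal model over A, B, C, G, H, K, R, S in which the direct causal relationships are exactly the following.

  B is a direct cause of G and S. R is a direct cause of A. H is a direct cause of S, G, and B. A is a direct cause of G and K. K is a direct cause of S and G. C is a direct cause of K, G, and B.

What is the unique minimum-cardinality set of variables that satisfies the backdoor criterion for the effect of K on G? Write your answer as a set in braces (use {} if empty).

{A, C}

Variables eligible for adjustment (non-descendants of K, excluding K and G): {A, B, C, H, R}.
Backdoor paths from K to G:
  P1: K <- C -> B <- H -> G
  P2: K <- C -> B -> S <- H -> G
  P3: K <- C -> B -> G
  P4: K <- C -> G
  P5: K <- A -> G
The empty set is not sufficient: P3 (K <- C -> B -> G) has no collider blocking it and no conditioned non-collider, so it is open.
Try {A, C}:
  P1: blocked at fork node C ∈ conditioning set.
  P2: blocked at fork node C ∈ conditioning set.
  P3: blocked at fork node C ∈ conditioning set.
  P4: blocked at fork node C ∈ conditioning set.
  P5: blocked at fork node A ∈ conditioning set.
{A, C} contains no descendant of K and blocks every backdoor path.
Every element of {A, C} is needed (dropping A leaves P5 open; dropping C leaves P3 open), so no proper subset is valid.
Among all size-2 subsets of the eligible variables, only {A, C} blocks every backdoor path, so it is the unique smallest valid adjustment set.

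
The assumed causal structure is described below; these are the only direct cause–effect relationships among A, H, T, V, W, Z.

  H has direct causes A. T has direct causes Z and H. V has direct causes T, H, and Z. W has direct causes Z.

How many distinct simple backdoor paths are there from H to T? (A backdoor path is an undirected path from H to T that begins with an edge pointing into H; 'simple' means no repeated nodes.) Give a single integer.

0

A backdoor path from H to T is any simple undirected path whose first edge points into H (i.e. leaves H via a parent).
Parents of H: {A}.
No simple path from any parent of H reaches T without revisiting H, so there are no backdoor paths.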